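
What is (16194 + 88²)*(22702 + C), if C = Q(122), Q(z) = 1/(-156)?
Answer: 42388345159/78 ≈ 5.4344e+8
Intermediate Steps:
Q(z) = -1/156
C = -1/156 ≈ -0.0064103
(16194 + 88²)*(22702 + C) = (16194 + 88²)*(22702 - 1/156) = (16194 + 7744)*(3541511/156) = 23938*(3541511/156) = 42388345159/78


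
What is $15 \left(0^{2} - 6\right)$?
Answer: $-90$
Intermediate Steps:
$15 \left(0^{2} - 6\right) = 15 \left(0 - 6\right) = 15 \left(-6\right) = -90$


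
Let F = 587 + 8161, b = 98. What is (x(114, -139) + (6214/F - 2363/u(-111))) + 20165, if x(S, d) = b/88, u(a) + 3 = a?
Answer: 36909547397/1828332 ≈ 20188.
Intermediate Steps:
u(a) = -3 + a
F = 8748
x(S, d) = 49/44 (x(S, d) = 98/88 = 98*(1/88) = 49/44)
(x(114, -139) + (6214/F - 2363/u(-111))) + 20165 = (49/44 + (6214/8748 - 2363/(-3 - 111))) + 20165 = (49/44 + (6214*(1/8748) - 2363/(-114))) + 20165 = (49/44 + (3107/4374 - 2363*(-1/114))) + 20165 = (49/44 + (3107/4374 + 2363/114)) + 20165 = (49/44 + 890830/41553) + 20165 = 41232617/1828332 + 20165 = 36909547397/1828332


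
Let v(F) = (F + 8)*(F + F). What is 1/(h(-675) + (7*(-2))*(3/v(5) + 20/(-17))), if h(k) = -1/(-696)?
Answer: 769080/12419833 ≈ 0.061924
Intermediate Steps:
h(k) = 1/696 (h(k) = -1*(-1/696) = 1/696)
v(F) = 2*F*(8 + F) (v(F) = (8 + F)*(2*F) = 2*F*(8 + F))
1/(h(-675) + (7*(-2))*(3/v(5) + 20/(-17))) = 1/(1/696 + (7*(-2))*(3/((2*5*(8 + 5))) + 20/(-17))) = 1/(1/696 - 14*(3/((2*5*13)) + 20*(-1/17))) = 1/(1/696 - 14*(3/130 - 20/17)) = 1/(1/696 - 14*(-2549/2210)) = 1/(1/696 + 17843/1105) = 1/(12419833/769080) = 769080/12419833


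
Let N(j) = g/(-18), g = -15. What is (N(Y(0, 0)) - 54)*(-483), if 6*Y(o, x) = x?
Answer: 51359/2 ≈ 25680.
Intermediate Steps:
Y(o, x) = x/6
N(j) = ⅚ (N(j) = -15/(-18) = -15*(-1/18) = ⅚)
(N(Y(0, 0)) - 54)*(-483) = (⅚ - 54)*(-483) = -319/6*(-483) = 51359/2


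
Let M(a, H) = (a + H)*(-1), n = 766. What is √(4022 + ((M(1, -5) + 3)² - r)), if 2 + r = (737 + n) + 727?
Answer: √1843 ≈ 42.930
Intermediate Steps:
M(a, H) = -H - a (M(a, H) = (H + a)*(-1) = -H - a)
r = 2228 (r = -2 + ((737 + 766) + 727) = -2 + (1503 + 727) = -2 + 2230 = 2228)
√(4022 + ((M(1, -5) + 3)² - r)) = √(4022 + (((-1*(-5) - 1*1) + 3)² - 1*2228)) = √(4022 + (((5 - 1) + 3)² - 2228)) = √(4022 + ((4 + 3)² - 2228)) = √(4022 + (7² - 2228)) = √(4022 + (49 - 2228)) = √(4022 - 2179) = √1843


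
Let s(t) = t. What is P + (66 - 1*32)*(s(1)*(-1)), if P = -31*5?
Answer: -189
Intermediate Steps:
P = -155
P + (66 - 1*32)*(s(1)*(-1)) = -155 + (66 - 1*32)*(1*(-1)) = -155 + (66 - 32)*(-1) = -155 + 34*(-1) = -155 - 34 = -189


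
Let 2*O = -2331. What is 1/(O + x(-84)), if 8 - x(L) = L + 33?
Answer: -2/2213 ≈ -0.00090375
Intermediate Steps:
x(L) = -25 - L (x(L) = 8 - (L + 33) = 8 - (33 + L) = 8 + (-33 - L) = -25 - L)
O = -2331/2 (O = (1/2)*(-2331) = -2331/2 ≈ -1165.5)
1/(O + x(-84)) = 1/(-2331/2 + (-25 - 1*(-84))) = 1/(-2331/2 + (-25 + 84)) = 1/(-2331/2 + 59) = 1/(-2213/2) = -2/2213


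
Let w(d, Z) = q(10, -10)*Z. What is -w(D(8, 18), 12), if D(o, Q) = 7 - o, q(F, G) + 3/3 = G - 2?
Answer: 156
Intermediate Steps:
q(F, G) = -3 + G (q(F, G) = -1 + (G - 2) = -1 + (-2 + G) = -3 + G)
w(d, Z) = -13*Z (w(d, Z) = (-3 - 10)*Z = -13*Z)
-w(D(8, 18), 12) = -(-13)*12 = -1*(-156) = 156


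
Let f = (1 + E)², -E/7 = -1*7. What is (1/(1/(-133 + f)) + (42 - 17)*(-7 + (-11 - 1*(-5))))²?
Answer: 4169764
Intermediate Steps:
E = 49 (E = -(-7)*7 = -7*(-7) = 49)
f = 2500 (f = (1 + 49)² = 50² = 2500)
(1/(1/(-133 + f)) + (42 - 17)*(-7 + (-11 - 1*(-5))))² = (1/(1/(-133 + 2500)) + (42 - 17)*(-7 + (-11 - 1*(-5))))² = (1/(1/2367) + 25*(-7 + (-11 + 5)))² = (1/(1/2367) + 25*(-7 - 6))² = (2367 + 25*(-13))² = (2367 - 325)² = 2042² = 4169764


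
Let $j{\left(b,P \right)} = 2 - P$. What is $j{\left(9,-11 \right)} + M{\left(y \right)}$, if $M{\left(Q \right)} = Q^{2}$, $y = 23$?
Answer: $542$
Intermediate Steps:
$j{\left(9,-11 \right)} + M{\left(y \right)} = \left(2 - -11\right) + 23^{2} = \left(2 + 11\right) + 529 = 13 + 529 = 542$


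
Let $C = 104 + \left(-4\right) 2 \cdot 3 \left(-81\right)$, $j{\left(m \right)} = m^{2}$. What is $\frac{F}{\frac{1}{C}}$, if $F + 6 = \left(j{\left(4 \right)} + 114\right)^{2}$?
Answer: $34598912$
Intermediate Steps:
$F = 16894$ ($F = -6 + \left(4^{2} + 114\right)^{2} = -6 + \left(16 + 114\right)^{2} = -6 + 130^{2} = -6 + 16900 = 16894$)
$C = 2048$ ($C = 104 + \left(-8\right) 3 \left(-81\right) = 104 - -1944 = 104 + 1944 = 2048$)
$\frac{F}{\frac{1}{C}} = \frac{16894}{\frac{1}{2048}} = 16894 \frac{1}{\frac{1}{2048}} = 16894 \cdot 2048 = 34598912$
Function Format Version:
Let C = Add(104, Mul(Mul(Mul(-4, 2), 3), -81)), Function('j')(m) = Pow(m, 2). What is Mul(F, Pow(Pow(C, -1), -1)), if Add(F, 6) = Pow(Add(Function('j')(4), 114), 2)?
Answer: 34598912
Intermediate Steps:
F = 16894 (F = Add(-6, Pow(Add(Pow(4, 2), 114), 2)) = Add(-6, Pow(Add(16, 114), 2)) = Add(-6, Pow(130, 2)) = Add(-6, 16900) = 16894)
C = 2048 (C = Add(104, Mul(Mul(-8, 3), -81)) = Add(104, Mul(-24, -81)) = Add(104, 1944) = 2048)
Mul(F, Pow(Pow(C, -1), -1)) = Mul(16894, Pow(Pow(2048, -1), -1)) = Mul(16894, Pow(Rational(1, 2048), -1)) = Mul(16894, 2048) = 34598912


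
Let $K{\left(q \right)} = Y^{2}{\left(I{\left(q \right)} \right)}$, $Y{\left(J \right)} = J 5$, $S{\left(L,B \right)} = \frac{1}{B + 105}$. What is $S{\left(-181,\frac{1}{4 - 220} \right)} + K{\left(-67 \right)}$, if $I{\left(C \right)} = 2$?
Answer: $\frac{2268116}{22679} \approx 100.01$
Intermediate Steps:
$S{\left(L,B \right)} = \frac{1}{105 + B}$
$Y{\left(J \right)} = 5 J$
$K{\left(q \right)} = 100$ ($K{\left(q \right)} = \left(5 \cdot 2\right)^{2} = 10^{2} = 100$)
$S{\left(-181,\frac{1}{4 - 220} \right)} + K{\left(-67 \right)} = \frac{1}{105 + \frac{1}{4 - 220}} + 100 = \frac{1}{105 + \frac{1}{-216}} + 100 = \frac{1}{105 - \frac{1}{216}} + 100 = \frac{1}{\frac{22679}{216}} + 100 = \frac{216}{22679} + 100 = \frac{2268116}{22679}$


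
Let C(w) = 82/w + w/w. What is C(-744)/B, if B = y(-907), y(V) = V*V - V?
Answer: 331/306362832 ≈ 1.0804e-6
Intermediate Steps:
C(w) = 1 + 82/w (C(w) = 82/w + 1 = 1 + 82/w)
y(V) = V² - V
B = 823556 (B = -907*(-1 - 907) = -907*(-908) = 823556)
C(-744)/B = ((82 - 744)/(-744))/823556 = -1/744*(-662)*(1/823556) = (331/372)*(1/823556) = 331/306362832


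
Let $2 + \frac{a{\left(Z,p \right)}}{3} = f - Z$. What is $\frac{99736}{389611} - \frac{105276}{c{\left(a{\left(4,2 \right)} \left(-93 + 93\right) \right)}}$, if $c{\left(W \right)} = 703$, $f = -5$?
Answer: $- \frac{40946573228}{273896533} \approx -149.5$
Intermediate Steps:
$a{\left(Z,p \right)} = -21 - 3 Z$ ($a{\left(Z,p \right)} = -6 + 3 \left(-5 - Z\right) = -6 - \left(15 + 3 Z\right) = -21 - 3 Z$)
$\frac{99736}{389611} - \frac{105276}{c{\left(a{\left(4,2 \right)} \left(-93 + 93\right) \right)}} = \frac{99736}{389611} - \frac{105276}{703} = - \frac{40946573228}{273896533}$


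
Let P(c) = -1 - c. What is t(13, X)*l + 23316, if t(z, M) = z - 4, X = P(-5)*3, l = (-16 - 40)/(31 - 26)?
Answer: 116076/5 ≈ 23215.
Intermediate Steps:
l = -56/5 ≈ -11.200
X = 12 (X = (-1 - 1*(-5))*3 = (-1 + 5)*3 = 4*3 = 12)
t(z, M) = -4 + z
t(13, X)*l + 23316 = (-4 + 13)*(-56/5) + 23316 = 9*(-56/5) + 23316 = -504/5 + 23316 = 116076/5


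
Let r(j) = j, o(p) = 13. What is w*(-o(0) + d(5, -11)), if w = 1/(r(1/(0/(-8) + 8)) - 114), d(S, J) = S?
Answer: 64/911 ≈ 0.070252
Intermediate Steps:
w = -8/911 (w = 1/(1/(0/(-8) + 8) - 114) = 1/(1/(0*(-⅛) + 8) - 114) = 1/(1/(0 + 8) - 114) = 1/(1/8 - 114) = 1/(⅛ - 114) = 1/(-911/8) = -8/911 ≈ -0.0087816)
w*(-o(0) + d(5, -11)) = -8*(-1*13 + 5)/911 = -8*(-13 + 5)/911 = -8/911*(-8) = 64/911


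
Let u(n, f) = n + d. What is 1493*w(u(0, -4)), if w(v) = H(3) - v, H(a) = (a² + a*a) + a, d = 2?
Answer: 28367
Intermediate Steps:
H(a) = a + 2*a² (H(a) = (a² + a²) + a = 2*a² + a = a + 2*a²)
u(n, f) = 2 + n (u(n, f) = n + 2 = 2 + n)
w(v) = 21 - v (w(v) = 3*(1 + 2*3) - v = 3*(1 + 6) - v = 3*7 - v = 21 - v)
1493*w(u(0, -4)) = 1493*(21 - (2 + 0)) = 1493*(21 - 1*2) = 1493*(21 - 2) = 1493*19 = 28367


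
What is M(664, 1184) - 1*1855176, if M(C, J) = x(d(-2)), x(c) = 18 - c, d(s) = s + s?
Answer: -1855154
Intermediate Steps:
d(s) = 2*s
M(C, J) = 22 (M(C, J) = 18 - 2*(-2) = 18 - 1*(-4) = 18 + 4 = 22)
M(664, 1184) - 1*1855176 = 22 - 1*1855176 = 22 - 1855176 = -1855154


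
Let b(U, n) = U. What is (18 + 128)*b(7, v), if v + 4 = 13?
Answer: 1022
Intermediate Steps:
v = 9 (v = -4 + 13 = 9)
(18 + 128)*b(7, v) = (18 + 128)*7 = 146*7 = 1022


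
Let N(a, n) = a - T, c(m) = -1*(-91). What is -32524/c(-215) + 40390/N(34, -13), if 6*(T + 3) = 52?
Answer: 1652386/1547 ≈ 1068.1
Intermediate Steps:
T = 17/3 (T = -3 + (⅙)*52 = -3 + 26/3 = 17/3 ≈ 5.6667)
c(m) = 91
N(a, n) = -17/3 + a (N(a, n) = a - 1*17/3 = a - 17/3 = -17/3 + a)
-32524/c(-215) + 40390/N(34, -13) = -32524/91 + 40390/(-17/3 + 34) = -32524*1/91 + 40390/(85/3) = -32524/91 + 40390*(3/85) = -32524/91 + 24234/17 = 1652386/1547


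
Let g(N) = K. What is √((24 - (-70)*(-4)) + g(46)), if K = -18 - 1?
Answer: 5*I*√11 ≈ 16.583*I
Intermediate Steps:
K = -19
g(N) = -19
√((24 - (-70)*(-4)) + g(46)) = √((24 - (-70)*(-4)) - 19) = √((24 - 35*8) - 19) = √((24 - 280) - 19) = √(-256 - 19) = √(-275) = 5*I*√11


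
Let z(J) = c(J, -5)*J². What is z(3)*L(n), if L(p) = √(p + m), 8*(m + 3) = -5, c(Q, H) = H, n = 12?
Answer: -45*√134/4 ≈ -130.23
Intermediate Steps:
z(J) = -5*J²
m = -29/8 (m = -3 + (⅛)*(-5) = -3 - 5/8 = -29/8 ≈ -3.6250)
L(p) = √(-29/8 + p) (L(p) = √(p - 29/8) = √(-29/8 + p))
z(3)*L(n) = (-5*3²)*(√(-58 + 16*12)/4) = (-5*9)*(√(-58 + 192)/4) = -45*√134/4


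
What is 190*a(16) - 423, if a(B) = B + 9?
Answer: 4327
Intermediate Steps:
a(B) = 9 + B
190*a(16) - 423 = 190*(9 + 16) - 423 = 190*25 - 423 = 4750 - 423 = 4327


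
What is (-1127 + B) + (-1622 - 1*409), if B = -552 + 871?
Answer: -2839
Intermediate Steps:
B = 319
(-1127 + B) + (-1622 - 1*409) = (-1127 + 319) + (-1622 - 1*409) = -808 + (-1622 - 409) = -808 - 2031 = -2839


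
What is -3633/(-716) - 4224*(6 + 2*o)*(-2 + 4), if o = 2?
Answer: -60484047/716 ≈ -84475.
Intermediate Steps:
-3633/(-716) - 4224*(6 + 2*o)*(-2 + 4) = -3633/(-716) - 4224*(6 + 2*2)*(-2 + 4) = -3633*(-1/716) - 4224*(6 + 4)*2 = 3633/716 - 4224*10*2 = 3633/716 - 4224/(1/20) = 3633/716 - 4224/1/20 = 3633/716 - 4224*20 = 3633/716 - 84480 = -60484047/716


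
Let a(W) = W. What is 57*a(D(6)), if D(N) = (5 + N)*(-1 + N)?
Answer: 3135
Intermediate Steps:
D(N) = (-1 + N)*(5 + N)
57*a(D(6)) = 57*(-5 + 6² + 4*6) = 57*(-5 + 36 + 24) = 57*55 = 3135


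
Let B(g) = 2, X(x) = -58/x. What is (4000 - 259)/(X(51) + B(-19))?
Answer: 190791/44 ≈ 4336.2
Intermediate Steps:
(4000 - 259)/(X(51) + B(-19)) = (4000 - 259)/(-58/51 + 2) = 3741/(-58*1/51 + 2) = 3741/(-58/51 + 2) = 3741/(44/51) = 3741*(51/44) = 190791/44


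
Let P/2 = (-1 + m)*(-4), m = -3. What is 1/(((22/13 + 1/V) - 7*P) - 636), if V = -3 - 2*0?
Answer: -39/33487 ≈ -0.0011646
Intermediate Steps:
V = -3 (V = -3 + 0 = -3)
P = 32 (P = 2*((-1 - 3)*(-4)) = 2*(-4*(-4)) = 2*16 = 32)
1/(((22/13 + 1/V) - 7*P) - 636) = 1/(((22/13 + 1/(-3)) - 7*32) - 636) = 1/(((22*(1/13) + 1*(-1/3)) - 224) - 636) = 1/(((22/13 - 1/3) - 224) - 636) = 1/((53/39 - 224) - 636) = 1/(-8683/39 - 636) = 1/(-33487/39) = -39/33487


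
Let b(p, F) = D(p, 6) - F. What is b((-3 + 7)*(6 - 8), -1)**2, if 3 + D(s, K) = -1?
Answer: 9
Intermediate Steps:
D(s, K) = -4 (D(s, K) = -3 - 1 = -4)
b(p, F) = -4 - F
b((-3 + 7)*(6 - 8), -1)**2 = (-4 - 1*(-1))**2 = (-4 + 1)**2 = (-3)**2 = 9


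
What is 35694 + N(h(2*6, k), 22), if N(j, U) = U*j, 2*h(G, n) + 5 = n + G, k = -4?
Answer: 35727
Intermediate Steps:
h(G, n) = -5/2 + G/2 + n/2 (h(G, n) = -5/2 + (n + G)/2 = -5/2 + (G + n)/2 = -5/2 + (G/2 + n/2) = -5/2 + G/2 + n/2)
35694 + N(h(2*6, k), 22) = 35694 + 22*(-5/2 + (2*6)/2 + (½)*(-4)) = 35694 + 22*(-5/2 + (½)*12 - 2) = 35694 + 22*(-5/2 + 6 - 2) = 35694 + 22*(3/2) = 35694 + 33 = 35727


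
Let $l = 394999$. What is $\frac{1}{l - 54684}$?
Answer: $\frac{1}{340315} \approx 2.9385 \cdot 10^{-6}$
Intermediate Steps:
$\frac{1}{l - 54684} = \frac{1}{394999 - 54684} = \frac{1}{340315}$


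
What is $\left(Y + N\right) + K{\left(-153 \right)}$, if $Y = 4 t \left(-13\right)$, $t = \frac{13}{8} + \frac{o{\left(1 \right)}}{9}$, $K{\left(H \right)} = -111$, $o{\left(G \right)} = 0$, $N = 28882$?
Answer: $\frac{57373}{2} \approx 28687.0$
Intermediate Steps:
$t = \frac{13}{8}$ ($t = \frac{13}{8} + \frac{0}{9} = 13 \cdot \frac{1}{8} + 0 \cdot \frac{1}{9} = \frac{13}{8} + 0 = \frac{13}{8} \approx 1.625$)
$Y = - \frac{169}{2}$ ($Y = 4 \cdot \frac{13}{8} \left(-13\right) = \frac{13}{2} \left(-13\right) = - \frac{169}{2} \approx -84.5$)
$\left(Y + N\right) + K{\left(-153 \right)} = \left(- \frac{169}{2} + 28882\right) - 111 = \frac{57595}{2} - 111 = \frac{57373}{2}$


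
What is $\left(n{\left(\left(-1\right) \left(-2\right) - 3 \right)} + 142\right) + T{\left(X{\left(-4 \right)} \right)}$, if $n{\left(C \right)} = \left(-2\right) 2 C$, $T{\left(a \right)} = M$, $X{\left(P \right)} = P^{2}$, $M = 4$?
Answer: $150$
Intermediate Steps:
$T{\left(a \right)} = 4$
$n{\left(C \right)} = - 4 C$
$\left(n{\left(\left(-1\right) \left(-2\right) - 3 \right)} + 142\right) + T{\left(X{\left(-4 \right)} \right)} = \left(- 4 \left(\left(-1\right) \left(-2\right) - 3\right) + 142\right) + 4 = \left(- 4 \left(2 - 3\right) + 142\right) + 4 = \left(\left(-4\right) \left(-1\right) + 142\right) + 4 = \left(4 + 142\right) + 4 = 146 + 4 = 150$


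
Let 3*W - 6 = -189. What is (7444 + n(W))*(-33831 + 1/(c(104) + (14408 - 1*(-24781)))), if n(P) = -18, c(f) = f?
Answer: -9871541325332/39293 ≈ -2.5123e+8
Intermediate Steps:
W = -61 (W = 2 + (⅓)*(-189) = 2 - 63 = -61)
(7444 + n(W))*(-33831 + 1/(c(104) + (14408 - 1*(-24781)))) = (7444 - 18)*(-33831 + 1/(104 + (14408 - 1*(-24781)))) = 7426*(-33831 + 1/(104 + (14408 + 24781))) = 7426*(-33831 + 1/(104 + 39189)) = 7426*(-33831 + 1/39293) = 7426*(-1329321482/39293) = -9871541325332/39293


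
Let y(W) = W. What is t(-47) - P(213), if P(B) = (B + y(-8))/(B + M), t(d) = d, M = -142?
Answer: -3542/71 ≈ -49.887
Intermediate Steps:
P(B) = (-8 + B)/(-142 + B) (P(B) = (B - 8)/(B - 142) = (-8 + B)/(-142 + B))
t(-47) - P(213) = -47 - (-8 + 213)/(-142 + 213) = -47 - 205/71 = -3542/71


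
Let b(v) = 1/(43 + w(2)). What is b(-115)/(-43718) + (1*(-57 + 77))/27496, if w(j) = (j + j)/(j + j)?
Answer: 4805543/6611385704 ≈ 0.00072686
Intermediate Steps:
w(j) = 1 (w(j) = (2*j)/((2*j)) = (2*j)*(1/(2*j)) = 1)
b(v) = 1/44 (b(v) = 1/(43 + 1) = 1/44)
b(-115)/(-43718) + (1*(-57 + 77))/27496 = (1/44)/(-43718) + (1*(-57 + 77))/27496 = (1/44)*(-1/43718) + (1*20)*(1/27496) = -1/1923592 + 20*(1/27496) = -1/1923592 + 5/6874 = 4805543/6611385704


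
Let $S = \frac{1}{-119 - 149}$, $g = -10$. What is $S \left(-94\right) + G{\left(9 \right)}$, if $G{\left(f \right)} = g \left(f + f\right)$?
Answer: $- \frac{24073}{134} \approx -179.65$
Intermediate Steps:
$G{\left(f \right)} = - 20 f$ ($G{\left(f \right)} = - 10 \left(f + f\right) = - 10 \cdot 2 f = - 20 f$)
$S = - \frac{1}{268}$ ($S = \frac{1}{-268} = - \frac{1}{268} \approx -0.0037313$)
$S \left(-94\right) + G{\left(9 \right)} = \left(- \frac{1}{268}\right) \left(-94\right) - 180 = \frac{47}{134} - 180 = - \frac{24073}{134}$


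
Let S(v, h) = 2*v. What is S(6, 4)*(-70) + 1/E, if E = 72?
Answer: -60479/72 ≈ -839.99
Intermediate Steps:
S(6, 4)*(-70) + 1/E = (2*6)*(-70) + 1/72 = 12*(-70) + 1/72 = -840 + 1/72 = -60479/72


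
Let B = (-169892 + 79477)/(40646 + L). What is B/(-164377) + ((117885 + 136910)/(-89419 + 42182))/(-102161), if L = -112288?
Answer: 2564218780297875/56829808773318120338 ≈ 4.5121e-5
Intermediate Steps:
B = 90415/71642 (B = (-169892 + 79477)/(40646 - 112288) = -90415/(-71642) = -90415*(-1/71642) = 90415/71642 ≈ 1.2620)
B/(-164377) + ((117885 + 136910)/(-89419 + 42182))/(-102161) = (90415/71642)/(-164377) + ((117885 + 136910)/(-89419 + 42182))/(-102161) = (90415/71642)*(-1/164377) + (254795/(-47237))*(-1/102161) = -90415/11776297034 + (254795*(-1/47237))*(-1/102161) = -90415/11776297034 - 254795/47237*(-1/102161) = -90415/11776297034 + 254795/4825779157 = 2564218780297875/56829808773318120338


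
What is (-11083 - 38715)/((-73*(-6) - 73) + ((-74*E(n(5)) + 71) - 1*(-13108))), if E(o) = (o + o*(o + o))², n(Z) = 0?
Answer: -24899/6772 ≈ -3.6768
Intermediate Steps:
E(o) = (o + 2*o²)² (E(o) = (o + o*(2*o))² = (o + 2*o²)²)
(-11083 - 38715)/((-73*(-6) - 73) + ((-74*E(n(5)) + 71) - 1*(-13108))) = (-11083 - 38715)/((-73*(-6) - 73) + ((-74*0²*(1 + 2*0)² + 71) - 1*(-13108))) = -49798/((438 - 73) + ((-0*(1 + 0)² + 71) + 13108)) = -49798/(365 + ((-0*1² + 71) + 13108)) = -49798/(365 + ((-0 + 71) + 13108)) = -49798/(365 + ((-74*0 + 71) + 13108)) = -49798/(365 + ((0 + 71) + 13108)) = -49798/(365 + (71 + 13108)) = -49798/(365 + 13179) = -49798/13544 = -49798*1/13544 = -24899/6772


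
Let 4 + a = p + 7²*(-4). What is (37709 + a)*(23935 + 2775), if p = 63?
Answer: 1003548120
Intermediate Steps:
a = -137 (a = -4 + (63 + 7²*(-4)) = -4 + (63 + 49*(-4)) = -4 + (63 - 196) = -4 - 133 = -137)
(37709 + a)*(23935 + 2775) = (37709 - 137)*(23935 + 2775) = 37572*26710 = 1003548120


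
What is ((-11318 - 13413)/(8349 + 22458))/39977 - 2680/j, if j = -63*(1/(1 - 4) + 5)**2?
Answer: 16839681253/8621000073 ≈ 1.9533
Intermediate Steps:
j = -1372 (j = -63*(1/(-3) + 5)**2 = -63*(-1/3 + 5)**2 = -63*(14/3)**2 = -63*196/9 = -1372)
((-11318 - 13413)/(8349 + 22458))/39977 - 2680/j = ((-11318 - 13413)/(8349 + 22458))/39977 - 2680/(-1372) = -24731/30807*(1/39977) - 2680*(-1/1372) = -24731*1/30807*(1/39977) + 670/343 = -3533/4401*1/39977 + 670/343 = -3533/175938777 + 670/343 = 16839681253/8621000073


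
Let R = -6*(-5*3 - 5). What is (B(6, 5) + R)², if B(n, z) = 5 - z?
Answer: 14400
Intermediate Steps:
R = 120 (R = -6*(-15 - 5) = -6*(-20) = 120)
(B(6, 5) + R)² = ((5 - 1*5) + 120)² = ((5 - 5) + 120)² = (0 + 120)² = 120² = 14400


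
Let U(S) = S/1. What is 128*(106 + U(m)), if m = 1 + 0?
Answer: 13696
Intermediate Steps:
m = 1
U(S) = S (U(S) = S*1 = S)
128*(106 + U(m)) = 128*(106 + 1) = 128*107 = 13696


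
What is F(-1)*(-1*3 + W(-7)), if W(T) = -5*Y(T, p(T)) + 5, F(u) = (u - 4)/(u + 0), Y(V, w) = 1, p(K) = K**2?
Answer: -15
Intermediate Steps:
F(u) = (-4 + u)/u
W(T) = 0 (W(T) = -5*1 + 5 = -5 + 5 = 0)
F(-1)*(-1*3 + W(-7)) = ((-4 - 1)/(-1))*(-1*3 + 0) = (-1*(-5))*(-3 + 0) = 5*(-3) = -15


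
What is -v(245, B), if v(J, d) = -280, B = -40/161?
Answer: 280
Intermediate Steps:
B = -40/161 (B = -40*1/161 = -40/161 ≈ -0.24845)
-v(245, B) = -1*(-280) = 280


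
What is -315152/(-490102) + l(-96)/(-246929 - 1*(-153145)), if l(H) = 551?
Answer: 770688657/1209571736 ≈ 0.63716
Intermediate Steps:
-315152/(-490102) + l(-96)/(-246929 - 1*(-153145)) = -315152/(-490102) + 551/(-246929 - 1*(-153145)) = -315152*(-1/490102) + 551/(-246929 + 153145) = 157576/245051 + 551/(-93784) = 157576/245051 + 551*(-1/93784) = 157576/245051 - 29/4936 = 770688657/1209571736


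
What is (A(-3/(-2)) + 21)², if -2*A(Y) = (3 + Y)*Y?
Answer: 19881/64 ≈ 310.64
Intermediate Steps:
A(Y) = -Y*(3 + Y)/2 (A(Y) = -(3 + Y)*Y/2 = -Y*(3 + Y)/2)
(A(-3/(-2)) + 21)² = (-(-3/(-2))*(3 - 3/(-2))/2 + 21)² = (-(-3*(-½))*(3 - 3*(-½))/2 + 21)² = (-½*3/2*(3 + 3/2) + 21)² = (-½*3/2*9/2 + 21)² = (-27/8 + 21)² = (141/8)² = 19881/64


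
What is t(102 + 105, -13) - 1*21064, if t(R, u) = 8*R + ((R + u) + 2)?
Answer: -19212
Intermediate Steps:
t(R, u) = 2 + u + 9*R (t(R, u) = 8*R + (2 + R + u) = 2 + u + 9*R)
t(102 + 105, -13) - 1*21064 = (2 - 13 + 9*(102 + 105)) - 1*21064 = (2 - 13 + 9*207) - 21064 = (2 - 13 + 1863) - 21064 = 1852 - 21064 = -19212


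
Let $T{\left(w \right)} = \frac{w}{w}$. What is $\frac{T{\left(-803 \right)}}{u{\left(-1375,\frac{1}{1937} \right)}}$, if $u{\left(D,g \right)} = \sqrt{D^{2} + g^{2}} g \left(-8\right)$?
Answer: $- \frac{3751969 \sqrt{7093566390626}}{56748531125008} \approx -0.17609$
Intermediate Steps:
$T{\left(w \right)} = 1$
$u{\left(D,g \right)} = - 8 g \sqrt{D^{2} + g^{2}}$ ($u{\left(D,g \right)} = g \sqrt{D^{2} + g^{2}} \left(-8\right) = - 8 g \sqrt{D^{2} + g^{2}}$)
$\frac{T{\left(-803 \right)}}{u{\left(-1375,\frac{1}{1937} \right)}} = 1 \frac{1}{\left(-8\right) \frac{1}{1937} \sqrt{\left(-1375\right)^{2} + \left(\frac{1}{1937}\right)^{2}}} = 1 \frac{1}{\left(-8\right) \frac{1}{1937} \sqrt{1890625 + \left(\frac{1}{1937}\right)^{2}}} = 1 \frac{1}{\left(-8\right) \frac{1}{1937} \sqrt{1890625 + \frac{1}{3751969}}} = 1 \frac{1}{\left(-8\right) \frac{1}{1937} \sqrt{\frac{7093566390626}{3751969}}} = 1 \frac{1}{\left(-8\right) \frac{1}{1937} \frac{\sqrt{7093566390626}}{1937}} = 1 \frac{1}{\left(- \frac{8}{3751969}\right) \sqrt{7093566390626}} = 1 \left(- \frac{3751969 \sqrt{7093566390626}}{56748531125008}\right) = - \frac{3751969 \sqrt{7093566390626}}{56748531125008}$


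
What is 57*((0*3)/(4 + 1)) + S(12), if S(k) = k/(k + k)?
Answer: ½ ≈ 0.50000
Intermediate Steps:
S(k) = ½ (S(k) = k/((2*k)) = k*(1/(2*k)) = ½)
57*((0*3)/(4 + 1)) + S(12) = 57*((0*3)/(4 + 1)) + ½ = 57*(0/5) + ½ = 57*(0*(⅕)) + ½ = 57*0 + ½ = 0 + ½ = ½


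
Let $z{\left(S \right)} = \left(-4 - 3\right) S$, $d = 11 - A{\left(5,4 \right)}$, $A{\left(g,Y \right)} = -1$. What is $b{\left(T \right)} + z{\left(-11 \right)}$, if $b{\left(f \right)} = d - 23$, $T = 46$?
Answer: $66$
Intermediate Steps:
$d = 12$ ($d = 11 - -1 = 11 + 1 = 12$)
$b{\left(f \right)} = -11$ ($b{\left(f \right)} = 12 - 23 = -11$)
$z{\left(S \right)} = - 7 S$
$b{\left(T \right)} + z{\left(-11 \right)} = -11 - -77 = -11 + 77 = 66$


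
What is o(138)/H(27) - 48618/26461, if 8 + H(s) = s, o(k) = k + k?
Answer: 6379494/502759 ≈ 12.689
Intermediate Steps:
o(k) = 2*k
H(s) = -8 + s
o(138)/H(27) - 48618/26461 = (2*138)/(-8 + 27) - 48618/26461 = 276/19 - 48618*1/26461 = 276*(1/19) - 48618/26461 = 276/19 - 48618/26461 = 6379494/502759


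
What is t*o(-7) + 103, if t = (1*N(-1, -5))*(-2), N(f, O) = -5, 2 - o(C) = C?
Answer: 193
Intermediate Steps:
o(C) = 2 - C
t = 10 (t = (1*(-5))*(-2) = -5*(-2) = 10)
t*o(-7) + 103 = 10*(2 - 1*(-7)) + 103 = 10*(2 + 7) + 103 = 10*9 + 103 = 90 + 103 = 193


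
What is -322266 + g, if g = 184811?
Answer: -137455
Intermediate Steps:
-322266 + g = -322266 + 184811 = -137455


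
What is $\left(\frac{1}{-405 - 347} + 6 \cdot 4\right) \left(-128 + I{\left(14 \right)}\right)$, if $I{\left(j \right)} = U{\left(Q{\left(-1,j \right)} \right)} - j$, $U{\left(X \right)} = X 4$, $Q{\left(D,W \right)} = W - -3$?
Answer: $- \frac{667739}{376} \approx -1775.9$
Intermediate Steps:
$Q{\left(D,W \right)} = 3 + W$ ($Q{\left(D,W \right)} = W + 3 = 3 + W$)
$U{\left(X \right)} = 4 X$
$I{\left(j \right)} = 12 + 3 j$ ($I{\left(j \right)} = 4 \left(3 + j\right) - j = \left(12 + 4 j\right) - j = 12 + 3 j$)
$\left(\frac{1}{-405 - 347} + 6 \cdot 4\right) \left(-128 + I{\left(14 \right)}\right) = \left(\frac{1}{-405 - 347} + 6 \cdot 4\right) \left(-128 + \left(12 + 3 \cdot 14\right)\right) = \left(\frac{1}{-752} + 24\right) \left(-128 + \left(12 + 42\right)\right) = \left(- \frac{1}{752} + 24\right) \left(-128 + 54\right) = \frac{18047}{752} \left(-74\right) = - \frac{667739}{376}$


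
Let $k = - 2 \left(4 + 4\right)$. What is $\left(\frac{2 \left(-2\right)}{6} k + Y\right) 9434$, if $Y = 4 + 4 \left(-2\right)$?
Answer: $\frac{188680}{3} \approx 62893.0$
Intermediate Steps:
$k = -16$ ($k = \left(-2\right) 8 = -16$)
$Y = -4$ ($Y = 4 - 8 = -4$)
$\left(\frac{2 \left(-2\right)}{6} k + Y\right) 9434 = \left(\frac{2 \left(-2\right)}{6} \left(-16\right) - 4\right) 9434 = \left(\left(-4\right) \frac{1}{6} \left(-16\right) - 4\right) 9434 = \left(\left(- \frac{2}{3}\right) \left(-16\right) - 4\right) 9434 = \left(\frac{32}{3} - 4\right) 9434 = \frac{20}{3} \cdot 9434 = \frac{188680}{3}$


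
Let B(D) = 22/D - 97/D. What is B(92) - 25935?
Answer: -2386095/92 ≈ -25936.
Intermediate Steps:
B(D) = -75/D
B(92) - 25935 = -75/92 - 25935 = -2386095/92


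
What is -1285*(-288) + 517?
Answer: 370597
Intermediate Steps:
-1285*(-288) + 517 = 370080 + 517 = 370597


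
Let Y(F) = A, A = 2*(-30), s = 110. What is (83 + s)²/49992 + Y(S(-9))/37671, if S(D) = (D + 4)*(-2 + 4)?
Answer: 466735853/627749544 ≈ 0.74351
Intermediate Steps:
S(D) = 8 + 2*D (S(D) = (4 + D)*2 = 8 + 2*D)
A = -60
Y(F) = -60
(83 + s)²/49992 + Y(S(-9))/37671 = (83 + 110)²/49992 - 60/37671 = 193²*(1/49992) - 60*1/37671 = 37249*(1/49992) - 20/12557 = 37249/49992 - 20/12557 = 466735853/627749544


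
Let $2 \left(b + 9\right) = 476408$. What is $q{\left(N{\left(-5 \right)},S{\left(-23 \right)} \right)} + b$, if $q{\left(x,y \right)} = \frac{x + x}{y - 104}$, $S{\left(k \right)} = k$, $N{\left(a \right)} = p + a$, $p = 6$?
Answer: $\frac{30250763}{127} \approx 2.382 \cdot 10^{5}$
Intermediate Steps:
$N{\left(a \right)} = 6 + a$
$q{\left(x,y \right)} = \frac{2 x}{-104 + y}$
$b = 238195$ ($b = -9 + \frac{1}{2} \cdot 476408 = -9 + 238204 = 238195$)
$q{\left(N{\left(-5 \right)},S{\left(-23 \right)} \right)} + b = \frac{2 \left(6 - 5\right)}{-104 - 23} + 238195 = 2 \cdot 1 \frac{1}{-127} + 238195 = 2 \cdot 1 \left(- \frac{1}{127}\right) + 238195 = - \frac{2}{127} + 238195 = \frac{30250763}{127}$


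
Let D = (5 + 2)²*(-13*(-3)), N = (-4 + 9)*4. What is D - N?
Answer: 1891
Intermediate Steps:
N = 20 (N = 5*4 = 20)
D = 1911 (D = 7²*39 = 49*39 = 1911)
D - N = 1911 - 1*20 = 1911 - 20 = 1891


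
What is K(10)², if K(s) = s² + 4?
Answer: 10816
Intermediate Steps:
K(s) = 4 + s²
K(10)² = (4 + 10²)² = (4 + 100)² = 104² = 10816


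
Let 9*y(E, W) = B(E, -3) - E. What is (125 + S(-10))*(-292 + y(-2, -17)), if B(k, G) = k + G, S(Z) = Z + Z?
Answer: -30695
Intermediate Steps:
S(Z) = 2*Z
B(k, G) = G + k
y(E, W) = -⅓ (y(E, W) = ((-3 + E) - E)/9 = (⅑)*(-3) = -⅓)
(125 + S(-10))*(-292 + y(-2, -17)) = (125 + 2*(-10))*(-292 - ⅓) = (125 - 20)*(-877/3) = 105*(-877/3) = -30695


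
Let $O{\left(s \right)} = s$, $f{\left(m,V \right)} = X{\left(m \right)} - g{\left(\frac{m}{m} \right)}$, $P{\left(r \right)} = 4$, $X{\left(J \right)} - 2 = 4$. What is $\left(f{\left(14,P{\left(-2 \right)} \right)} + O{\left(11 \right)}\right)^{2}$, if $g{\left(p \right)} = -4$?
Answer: $441$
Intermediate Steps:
$X{\left(J \right)} = 6$ ($X{\left(J \right)} = 2 + 4 = 6$)
$f{\left(m,V \right)} = 10$ ($f{\left(m,V \right)} = 6 - -4 = 6 + 4 = 10$)
$\left(f{\left(14,P{\left(-2 \right)} \right)} + O{\left(11 \right)}\right)^{2} = \left(10 + 11\right)^{2} = 21^{2} = 441$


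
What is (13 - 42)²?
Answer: 841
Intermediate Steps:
(13 - 42)² = (-29)² = 841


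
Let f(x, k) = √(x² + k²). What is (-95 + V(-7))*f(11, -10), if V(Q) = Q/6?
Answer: -577*√221/6 ≈ -1429.6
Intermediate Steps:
V(Q) = Q/6 (V(Q) = Q*(⅙) = Q/6)
f(x, k) = √(k² + x²)
(-95 + V(-7))*f(11, -10) = (-95 + (⅙)*(-7))*√((-10)² + 11²) = (-95 - 7/6)*√(100 + 121) = -577*√221/6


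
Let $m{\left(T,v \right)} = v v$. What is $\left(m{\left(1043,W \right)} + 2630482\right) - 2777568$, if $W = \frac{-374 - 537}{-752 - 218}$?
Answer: $- \frac{138392387479}{940900} \approx -1.4709 \cdot 10^{5}$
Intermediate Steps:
$W = \frac{911}{970}$ ($W = - \frac{911}{-970} = \left(-911\right) \left(- \frac{1}{970}\right) = \frac{911}{970} \approx 0.93918$)
$m{\left(T,v \right)} = v^{2}$
$\left(m{\left(1043,W \right)} + 2630482\right) - 2777568 = \left(\left(\frac{911}{970}\right)^{2} + 2630482\right) - 2777568 = \left(\frac{829921}{940900} + 2630482\right) - 2777568 = \frac{2475021343721}{940900} - 2777568 = - \frac{138392387479}{940900}$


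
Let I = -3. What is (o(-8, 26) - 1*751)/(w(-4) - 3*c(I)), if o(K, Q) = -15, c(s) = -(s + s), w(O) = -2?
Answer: 383/10 ≈ 38.300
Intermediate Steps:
c(s) = -2*s
(o(-8, 26) - 1*751)/(w(-4) - 3*c(I)) = (-15 - 1*751)/(-2 - (-6)*(-3)) = (-15 - 751)/(-2 - 3*6) = -766/(-2 - 18) = -766/(-20) = -766*(-1/20) = 383/10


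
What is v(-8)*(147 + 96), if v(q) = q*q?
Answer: 15552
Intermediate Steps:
v(q) = q²
v(-8)*(147 + 96) = (-8)²*(147 + 96) = 64*243 = 15552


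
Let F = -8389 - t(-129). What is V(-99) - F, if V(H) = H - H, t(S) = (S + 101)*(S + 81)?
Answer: 9733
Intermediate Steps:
t(S) = (81 + S)*(101 + S) (t(S) = (101 + S)*(81 + S) = (81 + S)*(101 + S))
V(H) = 0
F = -9733 (F = -8389 - (8181 + (-129)**2 + 182*(-129)) = -8389 - (8181 + 16641 - 23478) = -8389 - 1*1344 = -8389 - 1344 = -9733)
V(-99) - F = 0 - 1*(-9733) = 0 + 9733 = 9733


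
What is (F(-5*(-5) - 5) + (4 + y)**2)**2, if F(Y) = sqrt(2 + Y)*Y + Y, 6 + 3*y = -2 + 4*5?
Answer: 15856 + 3360*sqrt(22) ≈ 31616.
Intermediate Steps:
y = 4 (y = -2 + (-2 + 4*5)/3 = -2 + (-2 + 20)/3 = -2 + (1/3)*18 = -2 + 6 = 4)
F(Y) = Y + Y*sqrt(2 + Y) (F(Y) = Y*sqrt(2 + Y) + Y = Y + Y*sqrt(2 + Y))
(F(-5*(-5) - 5) + (4 + y)**2)**2 = ((-5*(-5) - 5)*(1 + sqrt(2 + (-5*(-5) - 5))) + (4 + 4)**2)**2 = ((25 - 5)*(1 + sqrt(2 + (25 - 5))) + 8**2)**2 = (20*(1 + sqrt(2 + 20)) + 64)**2 = (20*(1 + sqrt(22)) + 64)**2 = ((20 + 20*sqrt(22)) + 64)**2 = (84 + 20*sqrt(22))**2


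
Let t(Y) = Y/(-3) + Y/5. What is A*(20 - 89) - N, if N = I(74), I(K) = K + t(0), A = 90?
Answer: -6284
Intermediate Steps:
t(Y) = -2*Y/15 (t(Y) = Y*(-⅓) + Y*(⅕) = -Y/3 + Y/5 = -2*Y/15)
I(K) = K (I(K) = K - 2/15*0 = K + 0 = K)
N = 74
A*(20 - 89) - N = 90*(20 - 89) - 1*74 = 90*(-69) - 74 = -6210 - 74 = -6284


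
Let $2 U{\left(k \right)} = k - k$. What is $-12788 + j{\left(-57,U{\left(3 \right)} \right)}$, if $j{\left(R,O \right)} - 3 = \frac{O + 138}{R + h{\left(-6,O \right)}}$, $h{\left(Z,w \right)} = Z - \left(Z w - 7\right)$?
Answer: $- \frac{358049}{28} \approx -12787.0$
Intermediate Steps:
$U{\left(k \right)} = 0$ ($U{\left(k \right)} = \frac{k - k}{2} = \frac{1}{2} \cdot 0 = 0$)
$h{\left(Z,w \right)} = 7 + Z - Z w$ ($h{\left(Z,w \right)} = Z - \left(-7 + Z w\right) = 7 + Z - Z w$)
$j{\left(R,O \right)} = 3 + \frac{138 + O}{1 + R + 6 O}$ ($j{\left(R,O \right)} = 3 + \frac{O + 138}{R - \left(-1 - 6 O\right)} = 3 + \frac{138 + O}{R + \left(7 - 6 + 6 O\right)} = 3 + \frac{138 + O}{R + \left(1 + 6 O\right)} = 3 + \frac{138 + O}{1 + R + 6 O}$)
$-12788 + j{\left(-57,U{\left(3 \right)} \right)} = -12788 + \frac{141 + 3 \left(-57\right) + 19 \cdot 0}{1 - 57 + 6 \cdot 0} = -12788 + \frac{141 - 171 + 0}{1 - 57 + 0} = -12788 + \frac{1}{-56} \left(-30\right) = -12788 - - \frac{15}{28} = -12788 + \frac{15}{28} = - \frac{358049}{28}$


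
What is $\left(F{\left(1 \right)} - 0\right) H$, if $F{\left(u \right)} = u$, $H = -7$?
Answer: $-7$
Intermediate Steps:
$\left(F{\left(1 \right)} - 0\right) H = \left(1 - 0\right) \left(-7\right) = \left(1 + \left(-1 + 1\right)\right) \left(-7\right) = \left(1 + 0\right) \left(-7\right) = 1 \left(-7\right) = -7$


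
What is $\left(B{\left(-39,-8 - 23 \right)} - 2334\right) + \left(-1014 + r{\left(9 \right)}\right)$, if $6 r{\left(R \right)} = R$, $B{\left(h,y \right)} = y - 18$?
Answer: $- \frac{6791}{2} \approx -3395.5$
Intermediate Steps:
$B{\left(h,y \right)} = -18 + y$
$r{\left(R \right)} = \frac{R}{6}$
$\left(B{\left(-39,-8 - 23 \right)} - 2334\right) + \left(-1014 + r{\left(9 \right)}\right) = \left(\left(-18 - 31\right) - 2334\right) + \left(-1014 + \frac{1}{6} \cdot 9\right) = \left(\left(-18 - 31\right) - 2334\right) + \left(-1014 + \frac{3}{2}\right) = \left(-49 - 2334\right) - \frac{2025}{2} = -2383 - \frac{2025}{2} = - \frac{6791}{2}$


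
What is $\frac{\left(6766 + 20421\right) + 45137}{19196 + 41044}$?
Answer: $\frac{6027}{5020} \approx 1.2006$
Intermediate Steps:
$\frac{\left(6766 + 20421\right) + 45137}{19196 + 41044} = \frac{27187 + 45137}{60240} = 72324 \cdot \frac{1}{60240} = \frac{6027}{5020}$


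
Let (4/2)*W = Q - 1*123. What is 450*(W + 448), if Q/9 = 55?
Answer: 285300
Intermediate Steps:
Q = 495 (Q = 9*55 = 495)
W = 186 (W = (495 - 1*123)/2 = (495 - 123)/2 = (½)*372 = 186)
450*(W + 448) = 450*(186 + 448) = 450*634 = 285300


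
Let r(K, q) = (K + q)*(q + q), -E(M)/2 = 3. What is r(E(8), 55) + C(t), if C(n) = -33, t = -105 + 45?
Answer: 5357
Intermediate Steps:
E(M) = -6 (E(M) = -2*3 = -6)
r(K, q) = 2*q*(K + q) (r(K, q) = (K + q)*(2*q) = 2*q*(K + q))
t = -60
r(E(8), 55) + C(t) = 2*55*(-6 + 55) - 33 = 2*55*49 - 33 = 5390 - 33 = 5357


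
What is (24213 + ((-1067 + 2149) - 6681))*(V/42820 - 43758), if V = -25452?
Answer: -8719463106342/10705 ≈ -8.1452e+8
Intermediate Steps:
(24213 + ((-1067 + 2149) - 6681))*(V/42820 - 43758) = (24213 + ((-1067 + 2149) - 6681))*(-25452/42820 - 43758) = (24213 + (1082 - 6681))*(-25452*1/42820 - 43758) = (24213 - 5599)*(-6363/10705 - 43758) = 18614*(-468435753/10705) = -8719463106342/10705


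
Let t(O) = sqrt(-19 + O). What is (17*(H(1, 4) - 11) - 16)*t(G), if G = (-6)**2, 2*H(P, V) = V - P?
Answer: -355*sqrt(17)/2 ≈ -731.85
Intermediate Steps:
H(P, V) = V/2 - P/2 (H(P, V) = (V - P)/2 = V/2 - P/2)
G = 36
(17*(H(1, 4) - 11) - 16)*t(G) = (17*(((1/2)*4 - 1/2*1) - 11) - 16)*sqrt(-19 + 36) = (17*((2 - 1/2) - 11) - 16)*sqrt(17) = (17*(3/2 - 11) - 16)*sqrt(17) = (17*(-19/2) - 16)*sqrt(17) = (-323/2 - 16)*sqrt(17) = -355*sqrt(17)/2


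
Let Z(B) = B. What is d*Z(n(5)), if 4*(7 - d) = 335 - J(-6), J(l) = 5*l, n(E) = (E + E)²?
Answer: -8425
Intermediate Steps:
n(E) = 4*E² (n(E) = (2*E)² = 4*E²)
d = -337/4 (d = 7 - (335 - 5*(-6))/4 = 7 - (335 - 1*(-30))/4 = 7 - (335 + 30)/4 = 7 - ¼*365 = 7 - 365/4 = -337/4 ≈ -84.250)
d*Z(n(5)) = -337*5² = -337*25 = -337/4*100 = -8425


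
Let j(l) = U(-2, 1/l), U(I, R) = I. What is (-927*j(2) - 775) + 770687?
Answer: 771766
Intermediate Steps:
j(l) = -2
(-927*j(2) - 775) + 770687 = (-927*(-2) - 775) + 770687 = (1854 - 775) + 770687 = 1079 + 770687 = 771766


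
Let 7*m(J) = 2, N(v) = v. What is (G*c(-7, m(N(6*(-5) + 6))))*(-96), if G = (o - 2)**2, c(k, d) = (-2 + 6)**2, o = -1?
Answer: -13824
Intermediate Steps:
m(J) = 2/7 (m(J) = (1/7)*2 = 2/7)
c(k, d) = 16 (c(k, d) = 4**2 = 16)
G = 9 (G = (-1 - 2)**2 = (-3)**2 = 9)
(G*c(-7, m(N(6*(-5) + 6))))*(-96) = (9*16)*(-96) = 144*(-96) = -13824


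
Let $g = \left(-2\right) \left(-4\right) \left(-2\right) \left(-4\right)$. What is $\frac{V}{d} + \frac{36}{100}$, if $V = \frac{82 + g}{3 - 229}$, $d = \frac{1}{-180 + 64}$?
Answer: $\frac{212717}{2825} \approx 75.298$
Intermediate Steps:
$g = 64$ ($g = 8 \left(-2\right) \left(-4\right) = \left(-16\right) \left(-4\right) = 64$)
$d = - \frac{1}{116}$ ($d = \frac{1}{-116} = - \frac{1}{116} \approx -0.0086207$)
$V = - \frac{73}{113}$ ($V = \frac{82 + 64}{3 - 229} = \frac{146}{-226} = 146 \left(- \frac{1}{226}\right) = - \frac{73}{113} \approx -0.64602$)
$\frac{V}{d} + \frac{36}{100} = - \frac{73}{113 \left(- \frac{1}{116}\right)} + \frac{36}{100} = \left(- \frac{73}{113}\right) \left(-116\right) + 36 \cdot \frac{1}{100} = \frac{8468}{113} + \frac{9}{25} = \frac{212717}{2825}$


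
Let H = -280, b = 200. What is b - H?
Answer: 480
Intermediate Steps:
b - H = 200 - 1*(-280) = 200 + 280 = 480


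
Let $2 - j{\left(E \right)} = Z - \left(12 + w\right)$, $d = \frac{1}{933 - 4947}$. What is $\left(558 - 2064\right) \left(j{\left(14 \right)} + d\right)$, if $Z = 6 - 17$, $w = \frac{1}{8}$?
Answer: $- \frac{101254153}{2676} \approx -37838.0$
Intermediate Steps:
$w = \frac{1}{8} \approx 0.125$
$Z = -11$ ($Z = 6 - 17 = -11$)
$d = - \frac{1}{4014}$ ($d = \frac{1}{-4014} = - \frac{1}{4014} \approx -0.00024913$)
$j{\left(E \right)} = \frac{201}{8}$ ($j{\left(E \right)} = 2 - \left(-11 - \frac{97}{8}\right) = 2 - - \frac{185}{8} = 2 + \frac{185}{8} = \frac{201}{8}$)
$\left(558 - 2064\right) \left(j{\left(14 \right)} + d\right) = \left(558 - 2064\right) \left(\frac{201}{8} - \frac{1}{4014}\right) = \left(-1506\right) \frac{403403}{16056} = - \frac{101254153}{2676}$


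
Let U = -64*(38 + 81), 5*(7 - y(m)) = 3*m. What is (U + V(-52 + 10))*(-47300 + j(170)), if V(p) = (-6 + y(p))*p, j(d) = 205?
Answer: 410498858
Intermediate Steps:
y(m) = 7 - 3*m/5
U = -7616 (U = -64*119 = -7616)
V(p) = p*(1 - 3*p/5) (V(p) = (-6 + (7 - 3*p/5))*p = (1 - 3*p/5)*p = p*(1 - 3*p/5))
(U + V(-52 + 10))*(-47300 + j(170)) = (-7616 + (-52 + 10)*(5 - 3*(-52 + 10))/5)*(-47300 + 205) = (-7616 + (⅕)*(-42)*(5 - 3*(-42)))*(-47095) = (-7616 + (⅕)*(-42)*(5 + 126))*(-47095) = (-7616 + (⅕)*(-42)*131)*(-47095) = (-7616 - 5502/5)*(-47095) = -43582/5*(-47095) = 410498858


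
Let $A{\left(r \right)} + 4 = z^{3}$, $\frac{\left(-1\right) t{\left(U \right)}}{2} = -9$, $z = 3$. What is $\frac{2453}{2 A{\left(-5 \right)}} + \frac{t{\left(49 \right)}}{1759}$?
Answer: $\frac{4315655}{80914} \approx 53.336$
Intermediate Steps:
$t{\left(U \right)} = 18$ ($t{\left(U \right)} = \left(-2\right) \left(-9\right) = 18$)
$A{\left(r \right)} = 23$ ($A{\left(r \right)} = -4 + 3^{3} = -4 + 27 = 23$)
$\frac{2453}{2 A{\left(-5 \right)}} + \frac{t{\left(49 \right)}}{1759} = \frac{2453}{2 \cdot 23} + \frac{18}{1759} = \frac{2453}{46} + 18 \cdot \frac{1}{1759} = 2453 \cdot \frac{1}{46} + \frac{18}{1759} = \frac{2453}{46} + \frac{18}{1759} = \frac{4315655}{80914}$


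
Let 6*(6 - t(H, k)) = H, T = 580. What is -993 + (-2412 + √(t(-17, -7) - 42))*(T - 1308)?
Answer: 1754943 - 364*I*√1194/3 ≈ 1.7549e+6 - 4192.6*I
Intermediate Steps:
t(H, k) = 6 - H/6
-993 + (-2412 + √(t(-17, -7) - 42))*(T - 1308) = -993 + (-2412 + √((6 - ⅙*(-17)) - 42))*(580 - 1308) = -993 + (-2412 + √((6 + 17/6) - 42))*(-728) = -993 + (-2412 + √(53/6 - 42))*(-728) = -993 + (-2412 + √(-199/6))*(-728) = -993 + (-2412 + I*√1194/6)*(-728) = -993 + (1755936 - 364*I*√1194/3) = 1754943 - 364*I*√1194/3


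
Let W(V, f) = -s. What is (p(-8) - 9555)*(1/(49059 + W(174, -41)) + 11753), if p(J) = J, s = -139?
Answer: -5529557020485/49198 ≈ -1.1239e+8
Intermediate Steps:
W(V, f) = 139 (W(V, f) = -1*(-139) = 139)
(p(-8) - 9555)*(1/(49059 + W(174, -41)) + 11753) = (-8 - 9555)*(1/(49059 + 139) + 11753) = -9563*(1/49198 + 11753) = -9563*578224095/49198 = -5529557020485/49198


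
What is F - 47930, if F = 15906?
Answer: -32024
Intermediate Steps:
F - 47930 = 15906 - 47930 = -32024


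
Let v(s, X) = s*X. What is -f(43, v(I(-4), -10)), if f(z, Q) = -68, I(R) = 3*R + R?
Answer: 68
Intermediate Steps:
I(R) = 4*R
v(s, X) = X*s
-f(43, v(I(-4), -10)) = -1*(-68) = 68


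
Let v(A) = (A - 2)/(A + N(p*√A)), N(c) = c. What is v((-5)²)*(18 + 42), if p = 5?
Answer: 138/5 ≈ 27.600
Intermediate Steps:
v(A) = (-2 + A)/(A + 5*√A) (v(A) = (A - 2)/(A + 5*√A) = (-2 + A)/(A + 5*√A))
v((-5)²)*(18 + 42) = ((-2 + (-5)²)/((-5)² + 5*√((-5)²)))*(18 + 42) = ((-2 + 25)/(25 + 5*√25))*60 = (23/(25 + 5*5))*60 = (23/(25 + 25))*60 = (23/50)*60 = 138/5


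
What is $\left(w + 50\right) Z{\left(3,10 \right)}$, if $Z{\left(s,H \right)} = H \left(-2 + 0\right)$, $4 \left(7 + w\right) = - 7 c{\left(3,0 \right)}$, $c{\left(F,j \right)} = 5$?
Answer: $-685$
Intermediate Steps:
$w = - \frac{63}{4}$ ($w = -7 + \frac{\left(-7\right) 5}{4} = -7 + \frac{1}{4} \left(-35\right) = -7 - \frac{35}{4} = - \frac{63}{4} \approx -15.75$)
$Z{\left(s,H \right)} = - 2 H$ ($Z{\left(s,H \right)} = H \left(-2\right) = - 2 H$)
$\left(w + 50\right) Z{\left(3,10 \right)} = \left(- \frac{63}{4} + 50\right) \left(\left(-2\right) 10\right) = \frac{137}{4} \left(-20\right) = -685$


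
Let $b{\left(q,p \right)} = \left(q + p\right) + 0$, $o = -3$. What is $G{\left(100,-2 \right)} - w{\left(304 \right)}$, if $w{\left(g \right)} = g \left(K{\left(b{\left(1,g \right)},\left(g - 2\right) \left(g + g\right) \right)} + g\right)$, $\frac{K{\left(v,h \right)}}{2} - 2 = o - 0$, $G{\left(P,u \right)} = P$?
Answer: $-91708$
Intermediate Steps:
$b{\left(q,p \right)} = p + q$ ($b{\left(q,p \right)} = \left(p + q\right) + 0 = p + q$)
$K{\left(v,h \right)} = -2$ ($K{\left(v,h \right)} = 4 + 2 \left(-3 - 0\right) = 4 + 2 \left(-3 + 0\right) = 4 + 2 \left(-3\right) = 4 - 6 = -2$)
$w{\left(g \right)} = g \left(-2 + g\right)$
$G{\left(100,-2 \right)} - w{\left(304 \right)} = 100 - 304 \left(-2 + 304\right) = 100 - 304 \cdot 302 = 100 - 91808 = -91708$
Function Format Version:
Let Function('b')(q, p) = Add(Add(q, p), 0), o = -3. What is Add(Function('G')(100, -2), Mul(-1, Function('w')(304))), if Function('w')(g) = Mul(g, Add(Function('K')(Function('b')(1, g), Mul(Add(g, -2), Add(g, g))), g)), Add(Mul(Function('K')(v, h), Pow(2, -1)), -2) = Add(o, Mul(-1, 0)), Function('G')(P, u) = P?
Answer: -91708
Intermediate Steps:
Function('b')(q, p) = Add(p, q) (Function('b')(q, p) = Add(Add(p, q), 0) = Add(p, q))
Function('K')(v, h) = -2 (Function('K')(v, h) = Add(4, Mul(2, Add(-3, Mul(-1, 0)))) = Add(4, Mul(2, Add(-3, 0))) = Add(4, Mul(2, -3)) = Add(4, -6) = -2)
Function('w')(g) = Mul(g, Add(-2, g))
Add(Function('G')(100, -2), Mul(-1, Function('w')(304))) = Add(100, Mul(-1, Mul(304, Add(-2, 304)))) = Add(100, Mul(-1, Mul(304, 302))) = Add(100, Mul(-1, 91808)) = Add(100, -91808) = -91708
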